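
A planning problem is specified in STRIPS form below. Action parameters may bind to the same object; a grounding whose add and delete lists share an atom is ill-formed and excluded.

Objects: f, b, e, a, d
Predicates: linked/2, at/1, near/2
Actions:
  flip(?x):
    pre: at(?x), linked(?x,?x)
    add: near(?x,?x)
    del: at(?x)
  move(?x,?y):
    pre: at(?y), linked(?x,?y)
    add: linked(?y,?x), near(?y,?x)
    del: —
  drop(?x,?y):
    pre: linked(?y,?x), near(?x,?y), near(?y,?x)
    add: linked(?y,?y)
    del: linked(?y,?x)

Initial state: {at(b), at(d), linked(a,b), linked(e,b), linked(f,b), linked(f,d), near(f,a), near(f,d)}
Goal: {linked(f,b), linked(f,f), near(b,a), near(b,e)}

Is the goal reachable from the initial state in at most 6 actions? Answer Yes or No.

1. move(f,d)  →  {at(b), at(d), linked(a,b), linked(d,f), linked(e,b), linked(f,b), linked(f,d), near(d,f), near(f,a), near(f,d)}
2. move(e,b)  →  {at(b), at(d), linked(a,b), linked(b,e), linked(d,f), linked(e,b), linked(f,b), linked(f,d), near(b,e), near(d,f), near(f,a), near(f,d)}
3. move(a,b)  →  {at(b), at(d), linked(a,b), linked(b,a), linked(b,e), linked(d,f), linked(e,b), linked(f,b), linked(f,d), near(b,a), near(b,e), near(d,f), near(f,a), near(f,d)}
4. drop(d,f)  →  {at(b), at(d), linked(a,b), linked(b,a), linked(b,e), linked(d,f), linked(e,b), linked(f,b), linked(f,f), near(b,a), near(b,e), near(d,f), near(f,a), near(f,d)}
optimal plan length = 4; 4 ≤ 6

Yes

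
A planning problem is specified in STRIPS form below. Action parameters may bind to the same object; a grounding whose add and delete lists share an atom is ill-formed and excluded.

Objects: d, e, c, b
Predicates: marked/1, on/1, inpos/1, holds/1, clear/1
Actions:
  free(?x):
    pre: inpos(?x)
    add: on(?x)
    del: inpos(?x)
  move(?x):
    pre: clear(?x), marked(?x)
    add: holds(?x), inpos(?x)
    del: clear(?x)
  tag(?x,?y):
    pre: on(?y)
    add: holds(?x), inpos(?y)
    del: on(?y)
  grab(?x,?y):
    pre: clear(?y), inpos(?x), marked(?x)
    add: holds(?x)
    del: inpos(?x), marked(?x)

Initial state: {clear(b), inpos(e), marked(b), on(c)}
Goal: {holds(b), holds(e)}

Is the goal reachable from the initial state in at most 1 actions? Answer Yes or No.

No

1. move(b)  →  {holds(b), inpos(b), inpos(e), marked(b), on(c)}
2. tag(e,c)  →  {holds(b), holds(e), inpos(b), inpos(c), inpos(e), marked(b)}
optimal plan length = 2; 2 > 1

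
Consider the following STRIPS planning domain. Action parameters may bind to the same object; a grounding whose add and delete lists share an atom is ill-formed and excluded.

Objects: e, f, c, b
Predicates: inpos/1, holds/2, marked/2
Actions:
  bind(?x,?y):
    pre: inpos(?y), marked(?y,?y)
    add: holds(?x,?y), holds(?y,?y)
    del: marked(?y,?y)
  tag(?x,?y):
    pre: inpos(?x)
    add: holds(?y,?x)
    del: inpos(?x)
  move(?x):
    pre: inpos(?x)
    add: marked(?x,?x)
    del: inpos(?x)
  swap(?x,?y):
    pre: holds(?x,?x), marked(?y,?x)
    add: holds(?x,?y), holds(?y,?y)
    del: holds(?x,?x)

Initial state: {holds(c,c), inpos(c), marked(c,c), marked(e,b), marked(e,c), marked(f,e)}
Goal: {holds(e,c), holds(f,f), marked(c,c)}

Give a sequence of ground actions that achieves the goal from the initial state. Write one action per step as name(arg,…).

1. tag(c,e)  →  {holds(c,c), holds(e,c), marked(c,c), marked(e,b), marked(e,c), marked(f,e)}
2. swap(c,e)  →  {holds(c,e), holds(e,c), holds(e,e), marked(c,c), marked(e,b), marked(e,c), marked(f,e)}
3. swap(e,f)  →  {holds(c,e), holds(e,c), holds(e,f), holds(f,f), marked(c,c), marked(e,b), marked(e,c), marked(f,e)}

tag(c,e); swap(c,e); swap(e,f)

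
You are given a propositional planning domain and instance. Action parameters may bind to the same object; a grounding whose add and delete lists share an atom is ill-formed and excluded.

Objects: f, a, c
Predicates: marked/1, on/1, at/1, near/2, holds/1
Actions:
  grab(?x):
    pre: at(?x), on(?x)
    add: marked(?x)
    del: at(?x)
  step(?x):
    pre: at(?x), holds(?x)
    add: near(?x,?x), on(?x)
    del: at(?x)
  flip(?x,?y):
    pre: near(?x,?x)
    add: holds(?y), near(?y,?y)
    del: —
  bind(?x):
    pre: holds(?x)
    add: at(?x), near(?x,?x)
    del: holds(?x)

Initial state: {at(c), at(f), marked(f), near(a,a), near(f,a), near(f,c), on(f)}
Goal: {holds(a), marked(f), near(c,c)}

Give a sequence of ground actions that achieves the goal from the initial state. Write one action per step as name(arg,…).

1. flip(a,a)  →  {at(c), at(f), holds(a), marked(f), near(a,a), near(f,a), near(f,c), on(f)}
2. flip(a,c)  →  {at(c), at(f), holds(a), holds(c), marked(f), near(a,a), near(c,c), near(f,a), near(f,c), on(f)}

flip(a,a); flip(a,c)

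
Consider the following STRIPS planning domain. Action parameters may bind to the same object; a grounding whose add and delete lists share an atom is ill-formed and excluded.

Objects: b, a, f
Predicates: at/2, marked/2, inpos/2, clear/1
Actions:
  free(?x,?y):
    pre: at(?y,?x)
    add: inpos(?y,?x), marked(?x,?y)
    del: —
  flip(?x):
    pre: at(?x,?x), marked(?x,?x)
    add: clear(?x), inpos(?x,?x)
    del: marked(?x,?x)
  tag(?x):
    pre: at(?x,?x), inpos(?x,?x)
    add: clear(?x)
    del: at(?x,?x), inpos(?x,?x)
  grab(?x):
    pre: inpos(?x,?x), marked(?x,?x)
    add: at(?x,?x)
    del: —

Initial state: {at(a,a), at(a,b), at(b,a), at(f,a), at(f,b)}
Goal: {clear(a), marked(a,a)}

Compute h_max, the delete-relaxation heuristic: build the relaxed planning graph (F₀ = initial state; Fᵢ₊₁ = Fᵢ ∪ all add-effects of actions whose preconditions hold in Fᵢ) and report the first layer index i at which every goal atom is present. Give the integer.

F0 = init (5 atoms)
F1 = F0 ∪ {inpos(a,a), inpos(a,b), inpos(b,a), inpos(f,a), inpos(f,b), marked(a,a), marked(a,b), marked(a,f), marked(b,a), marked(b,f)}  (15 atoms)
F2 = F1 ∪ {clear(a)}  (16 atoms)
goal ⊆ F2  ⇒  h_max = 2

2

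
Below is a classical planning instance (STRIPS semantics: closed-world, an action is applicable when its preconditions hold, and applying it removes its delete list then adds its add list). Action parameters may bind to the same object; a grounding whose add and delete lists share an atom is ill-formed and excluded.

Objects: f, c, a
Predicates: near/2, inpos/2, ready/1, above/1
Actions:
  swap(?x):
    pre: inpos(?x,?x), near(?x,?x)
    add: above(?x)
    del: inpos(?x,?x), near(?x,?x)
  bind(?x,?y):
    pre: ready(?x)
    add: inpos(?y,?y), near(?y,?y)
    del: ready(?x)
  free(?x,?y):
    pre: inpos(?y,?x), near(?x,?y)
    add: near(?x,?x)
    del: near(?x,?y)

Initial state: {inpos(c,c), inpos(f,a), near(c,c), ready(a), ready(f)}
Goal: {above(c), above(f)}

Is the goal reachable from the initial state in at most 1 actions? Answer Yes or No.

No

1. swap(c)  →  {above(c), inpos(f,a), ready(a), ready(f)}
2. bind(f,f)  →  {above(c), inpos(f,a), inpos(f,f), near(f,f), ready(a)}
3. swap(f)  →  {above(c), above(f), inpos(f,a), ready(a)}
optimal plan length = 3; 3 > 1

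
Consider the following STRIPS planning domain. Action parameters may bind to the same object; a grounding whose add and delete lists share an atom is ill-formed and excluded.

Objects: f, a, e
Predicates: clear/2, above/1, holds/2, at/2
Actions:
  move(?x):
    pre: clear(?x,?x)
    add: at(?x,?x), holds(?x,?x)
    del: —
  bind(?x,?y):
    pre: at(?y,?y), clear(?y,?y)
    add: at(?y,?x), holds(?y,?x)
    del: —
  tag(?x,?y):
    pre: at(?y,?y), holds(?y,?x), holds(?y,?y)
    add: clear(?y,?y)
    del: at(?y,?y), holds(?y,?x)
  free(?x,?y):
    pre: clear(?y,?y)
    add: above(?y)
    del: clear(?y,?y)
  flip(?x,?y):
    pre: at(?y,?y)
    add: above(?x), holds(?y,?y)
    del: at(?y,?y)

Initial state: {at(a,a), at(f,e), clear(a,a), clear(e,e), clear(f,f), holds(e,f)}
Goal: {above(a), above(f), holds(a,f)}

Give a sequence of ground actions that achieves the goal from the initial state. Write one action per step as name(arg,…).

1. bind(f,a)  →  {at(a,a), at(a,f), at(f,e), clear(a,a), clear(e,e), clear(f,f), holds(a,f), holds(e,f)}
2. free(f,f)  →  {above(f), at(a,a), at(a,f), at(f,e), clear(a,a), clear(e,e), holds(a,f), holds(e,f)}
3. free(f,a)  →  {above(a), above(f), at(a,a), at(a,f), at(f,e), clear(e,e), holds(a,f), holds(e,f)}

bind(f,a); free(f,f); free(f,a)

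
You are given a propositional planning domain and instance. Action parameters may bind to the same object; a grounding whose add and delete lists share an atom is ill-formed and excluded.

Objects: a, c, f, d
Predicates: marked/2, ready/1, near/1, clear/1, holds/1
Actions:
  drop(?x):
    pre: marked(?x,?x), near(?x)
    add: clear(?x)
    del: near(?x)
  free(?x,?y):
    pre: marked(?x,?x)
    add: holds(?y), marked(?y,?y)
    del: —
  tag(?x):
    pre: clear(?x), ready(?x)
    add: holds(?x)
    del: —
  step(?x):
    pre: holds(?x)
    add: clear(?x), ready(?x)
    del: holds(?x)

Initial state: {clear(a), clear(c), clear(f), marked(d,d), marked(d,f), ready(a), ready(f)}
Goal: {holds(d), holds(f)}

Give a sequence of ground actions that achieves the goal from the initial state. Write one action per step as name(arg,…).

free(d,f); free(f,d)

1. free(d,f)  →  {clear(a), clear(c), clear(f), holds(f), marked(d,d), marked(d,f), marked(f,f), ready(a), ready(f)}
2. free(f,d)  →  {clear(a), clear(c), clear(f), holds(d), holds(f), marked(d,d), marked(d,f), marked(f,f), ready(a), ready(f)}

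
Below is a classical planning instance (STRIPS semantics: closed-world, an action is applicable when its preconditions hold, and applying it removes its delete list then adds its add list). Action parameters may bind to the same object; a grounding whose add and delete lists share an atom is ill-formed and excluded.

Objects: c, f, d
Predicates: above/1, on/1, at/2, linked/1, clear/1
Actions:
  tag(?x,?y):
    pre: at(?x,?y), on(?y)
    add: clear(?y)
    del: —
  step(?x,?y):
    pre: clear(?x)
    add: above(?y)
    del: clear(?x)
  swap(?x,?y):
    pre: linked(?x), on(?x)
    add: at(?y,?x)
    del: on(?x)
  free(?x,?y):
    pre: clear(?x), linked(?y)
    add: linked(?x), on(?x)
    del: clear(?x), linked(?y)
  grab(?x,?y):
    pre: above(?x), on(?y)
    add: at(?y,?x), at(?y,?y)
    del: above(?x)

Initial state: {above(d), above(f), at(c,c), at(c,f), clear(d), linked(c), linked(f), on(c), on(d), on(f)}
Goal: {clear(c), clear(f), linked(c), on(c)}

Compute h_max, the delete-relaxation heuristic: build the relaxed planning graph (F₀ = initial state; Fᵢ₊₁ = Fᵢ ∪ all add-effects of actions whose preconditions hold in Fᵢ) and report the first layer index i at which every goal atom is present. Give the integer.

1

F0 = init (10 atoms)
F1 = F0 ∪ {above(c), at(c,d), at(d,c), at(d,d), at(d,f), at(f,c), at(f,d), at(f,f), clear(c), clear(f), linked(d)}  (21 atoms)
goal ⊆ F1  ⇒  h_max = 1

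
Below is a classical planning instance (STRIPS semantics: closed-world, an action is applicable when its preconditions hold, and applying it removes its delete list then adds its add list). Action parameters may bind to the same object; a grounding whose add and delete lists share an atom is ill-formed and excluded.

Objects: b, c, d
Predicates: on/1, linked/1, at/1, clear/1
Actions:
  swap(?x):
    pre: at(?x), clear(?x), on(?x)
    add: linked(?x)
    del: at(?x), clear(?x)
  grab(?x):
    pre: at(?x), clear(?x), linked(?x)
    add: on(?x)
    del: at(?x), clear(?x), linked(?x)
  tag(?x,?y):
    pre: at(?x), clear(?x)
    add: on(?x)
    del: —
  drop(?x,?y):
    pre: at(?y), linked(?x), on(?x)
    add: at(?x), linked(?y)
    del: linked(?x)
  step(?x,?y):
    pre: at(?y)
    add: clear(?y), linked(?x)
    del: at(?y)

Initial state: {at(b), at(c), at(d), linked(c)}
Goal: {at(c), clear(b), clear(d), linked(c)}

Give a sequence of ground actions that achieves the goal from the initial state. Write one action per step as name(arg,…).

1. step(b,b)  →  {at(c), at(d), clear(b), linked(b), linked(c)}
2. step(b,d)  →  {at(c), clear(b), clear(d), linked(b), linked(c)}

step(b,b); step(b,d)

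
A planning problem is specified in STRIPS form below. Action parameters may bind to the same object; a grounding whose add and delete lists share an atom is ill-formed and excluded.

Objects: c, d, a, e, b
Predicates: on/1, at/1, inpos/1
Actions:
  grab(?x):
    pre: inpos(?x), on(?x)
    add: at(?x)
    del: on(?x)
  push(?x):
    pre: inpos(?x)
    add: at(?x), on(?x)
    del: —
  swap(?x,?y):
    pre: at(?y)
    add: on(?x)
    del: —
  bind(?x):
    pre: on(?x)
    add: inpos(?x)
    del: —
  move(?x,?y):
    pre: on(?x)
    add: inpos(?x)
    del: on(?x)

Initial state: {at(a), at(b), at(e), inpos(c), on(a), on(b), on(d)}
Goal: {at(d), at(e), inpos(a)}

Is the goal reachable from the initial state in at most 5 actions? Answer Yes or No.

Yes

1. bind(d)  →  {at(a), at(b), at(e), inpos(c), inpos(d), on(a), on(b), on(d)}
2. grab(d)  →  {at(a), at(b), at(d), at(e), inpos(c), inpos(d), on(a), on(b)}
3. bind(a)  →  {at(a), at(b), at(d), at(e), inpos(a), inpos(c), inpos(d), on(a), on(b)}
optimal plan length = 3; 3 ≤ 5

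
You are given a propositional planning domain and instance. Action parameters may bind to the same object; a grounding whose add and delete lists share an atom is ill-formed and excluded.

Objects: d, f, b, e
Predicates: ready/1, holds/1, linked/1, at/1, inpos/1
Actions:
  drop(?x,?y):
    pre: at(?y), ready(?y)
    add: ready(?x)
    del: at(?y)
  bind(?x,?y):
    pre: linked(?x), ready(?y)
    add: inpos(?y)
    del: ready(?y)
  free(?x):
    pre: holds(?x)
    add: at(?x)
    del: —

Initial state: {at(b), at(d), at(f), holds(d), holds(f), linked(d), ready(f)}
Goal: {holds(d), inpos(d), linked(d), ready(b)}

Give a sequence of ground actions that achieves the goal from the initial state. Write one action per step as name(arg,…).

drop(d,f); drop(b,d); bind(d,d)

1. drop(d,f)  →  {at(b), at(d), holds(d), holds(f), linked(d), ready(d), ready(f)}
2. drop(b,d)  →  {at(b), holds(d), holds(f), linked(d), ready(b), ready(d), ready(f)}
3. bind(d,d)  →  {at(b), holds(d), holds(f), inpos(d), linked(d), ready(b), ready(f)}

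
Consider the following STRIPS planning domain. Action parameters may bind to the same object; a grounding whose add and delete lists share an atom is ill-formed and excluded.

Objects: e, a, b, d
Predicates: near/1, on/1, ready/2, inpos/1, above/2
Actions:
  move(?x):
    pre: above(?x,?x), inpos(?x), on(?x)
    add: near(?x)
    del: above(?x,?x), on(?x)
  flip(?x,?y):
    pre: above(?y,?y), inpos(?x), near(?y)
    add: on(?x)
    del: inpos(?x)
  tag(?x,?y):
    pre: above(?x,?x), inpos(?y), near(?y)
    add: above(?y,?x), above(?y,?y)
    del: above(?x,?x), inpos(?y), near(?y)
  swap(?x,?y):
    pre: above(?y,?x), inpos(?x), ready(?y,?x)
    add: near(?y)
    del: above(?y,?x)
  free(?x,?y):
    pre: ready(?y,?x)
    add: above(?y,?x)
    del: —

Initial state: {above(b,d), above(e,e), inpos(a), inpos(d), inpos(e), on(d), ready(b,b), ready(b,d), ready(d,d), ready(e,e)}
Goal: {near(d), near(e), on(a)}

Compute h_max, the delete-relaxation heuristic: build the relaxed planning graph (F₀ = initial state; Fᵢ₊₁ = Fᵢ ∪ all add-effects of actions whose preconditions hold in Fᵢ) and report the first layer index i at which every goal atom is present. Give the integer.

2

F0 = init (10 atoms)
F1 = F0 ∪ {above(b,b), above(d,d), near(b), near(e)}  (14 atoms)
F2 = F1 ∪ {above(e,b), above(e,d), near(d), on(a), on(e)}  (19 atoms)
goal ⊆ F2  ⇒  h_max = 2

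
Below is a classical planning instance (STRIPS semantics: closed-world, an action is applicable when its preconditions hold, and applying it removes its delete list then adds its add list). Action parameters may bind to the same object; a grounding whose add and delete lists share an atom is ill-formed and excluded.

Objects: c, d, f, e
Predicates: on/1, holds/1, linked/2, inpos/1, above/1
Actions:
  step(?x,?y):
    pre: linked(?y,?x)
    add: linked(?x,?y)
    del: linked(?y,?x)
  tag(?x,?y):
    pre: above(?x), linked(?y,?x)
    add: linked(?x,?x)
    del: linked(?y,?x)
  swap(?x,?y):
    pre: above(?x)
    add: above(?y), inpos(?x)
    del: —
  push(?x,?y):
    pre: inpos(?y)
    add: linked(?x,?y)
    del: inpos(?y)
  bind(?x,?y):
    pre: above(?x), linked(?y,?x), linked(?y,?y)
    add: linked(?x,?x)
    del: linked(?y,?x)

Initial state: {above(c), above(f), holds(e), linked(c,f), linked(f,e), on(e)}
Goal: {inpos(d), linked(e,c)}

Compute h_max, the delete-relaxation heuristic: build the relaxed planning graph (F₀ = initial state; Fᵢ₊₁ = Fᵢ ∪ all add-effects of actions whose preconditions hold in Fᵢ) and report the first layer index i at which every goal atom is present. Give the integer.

F0 = init (6 atoms)
F1 = F0 ∪ {above(d), above(e), inpos(c), inpos(f), linked(e,f), linked(f,c), linked(f,f)}  (13 atoms)
F2 = F1 ∪ {inpos(d), inpos(e), linked(c,c), linked(d,c), linked(d,f), linked(e,c), linked(e,e)}  (20 atoms)
goal ⊆ F2  ⇒  h_max = 2

2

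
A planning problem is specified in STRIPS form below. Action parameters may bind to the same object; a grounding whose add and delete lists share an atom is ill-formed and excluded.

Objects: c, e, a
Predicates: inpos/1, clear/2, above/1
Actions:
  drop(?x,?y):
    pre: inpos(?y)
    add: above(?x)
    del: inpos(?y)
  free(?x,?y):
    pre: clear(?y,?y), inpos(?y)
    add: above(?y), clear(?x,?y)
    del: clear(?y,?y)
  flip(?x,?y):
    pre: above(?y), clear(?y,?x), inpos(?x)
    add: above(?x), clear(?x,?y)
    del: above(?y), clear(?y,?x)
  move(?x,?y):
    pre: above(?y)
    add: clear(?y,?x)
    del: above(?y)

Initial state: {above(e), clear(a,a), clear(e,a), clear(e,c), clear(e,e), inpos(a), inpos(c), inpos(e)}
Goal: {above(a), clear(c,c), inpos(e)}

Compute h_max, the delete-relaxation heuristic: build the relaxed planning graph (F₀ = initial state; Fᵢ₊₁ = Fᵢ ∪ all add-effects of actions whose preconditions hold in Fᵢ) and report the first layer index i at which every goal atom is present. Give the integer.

F0 = init (8 atoms)
F1 = F0 ∪ {above(a), above(c), clear(a,e), clear(c,a), clear(c,e)}  (13 atoms)
F2 = F1 ∪ {clear(a,c), clear(c,c)}  (15 atoms)
goal ⊆ F2  ⇒  h_max = 2

2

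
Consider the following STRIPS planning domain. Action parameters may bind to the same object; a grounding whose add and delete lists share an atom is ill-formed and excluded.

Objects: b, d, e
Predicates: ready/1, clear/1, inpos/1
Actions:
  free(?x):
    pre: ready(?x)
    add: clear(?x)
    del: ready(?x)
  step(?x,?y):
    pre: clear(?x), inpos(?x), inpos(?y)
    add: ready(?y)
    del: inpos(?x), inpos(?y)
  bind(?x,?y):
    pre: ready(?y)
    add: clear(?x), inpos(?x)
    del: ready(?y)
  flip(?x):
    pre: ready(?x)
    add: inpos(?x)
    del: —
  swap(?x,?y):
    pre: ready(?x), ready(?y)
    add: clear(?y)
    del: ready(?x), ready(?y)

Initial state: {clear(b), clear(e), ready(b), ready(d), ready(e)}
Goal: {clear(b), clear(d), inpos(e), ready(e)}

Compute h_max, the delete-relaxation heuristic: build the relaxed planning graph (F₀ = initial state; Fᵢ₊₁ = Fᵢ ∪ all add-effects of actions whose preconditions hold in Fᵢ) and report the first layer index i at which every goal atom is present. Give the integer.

F0 = init (5 atoms)
F1 = F0 ∪ {clear(d), inpos(b), inpos(d), inpos(e)}  (9 atoms)
goal ⊆ F1  ⇒  h_max = 1

1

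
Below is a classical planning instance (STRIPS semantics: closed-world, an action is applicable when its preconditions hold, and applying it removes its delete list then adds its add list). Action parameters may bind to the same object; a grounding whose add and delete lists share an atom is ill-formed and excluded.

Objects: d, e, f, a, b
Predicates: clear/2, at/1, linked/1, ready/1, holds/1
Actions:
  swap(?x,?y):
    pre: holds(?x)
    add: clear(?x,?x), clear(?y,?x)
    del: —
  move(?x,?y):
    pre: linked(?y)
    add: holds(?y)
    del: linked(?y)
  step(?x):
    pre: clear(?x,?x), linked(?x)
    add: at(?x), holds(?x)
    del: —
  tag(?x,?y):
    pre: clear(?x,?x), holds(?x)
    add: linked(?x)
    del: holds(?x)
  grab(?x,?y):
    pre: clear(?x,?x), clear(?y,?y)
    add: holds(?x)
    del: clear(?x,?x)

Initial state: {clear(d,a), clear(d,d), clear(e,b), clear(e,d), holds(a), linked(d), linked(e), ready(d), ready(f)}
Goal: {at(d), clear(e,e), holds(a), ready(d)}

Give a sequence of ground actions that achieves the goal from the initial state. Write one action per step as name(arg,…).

1. move(d,e)  →  {clear(d,a), clear(d,d), clear(e,b), clear(e,d), holds(a), holds(e), linked(d), ready(d), ready(f)}
2. swap(e,d)  →  {clear(d,a), clear(d,d), clear(d,e), clear(e,b), clear(e,d), clear(e,e), holds(a), holds(e), linked(d), ready(d), ready(f)}
3. step(d)  →  {at(d), clear(d,a), clear(d,d), clear(d,e), clear(e,b), clear(e,d), clear(e,e), holds(a), holds(d), holds(e), linked(d), ready(d), ready(f)}

move(d,e); swap(e,d); step(d)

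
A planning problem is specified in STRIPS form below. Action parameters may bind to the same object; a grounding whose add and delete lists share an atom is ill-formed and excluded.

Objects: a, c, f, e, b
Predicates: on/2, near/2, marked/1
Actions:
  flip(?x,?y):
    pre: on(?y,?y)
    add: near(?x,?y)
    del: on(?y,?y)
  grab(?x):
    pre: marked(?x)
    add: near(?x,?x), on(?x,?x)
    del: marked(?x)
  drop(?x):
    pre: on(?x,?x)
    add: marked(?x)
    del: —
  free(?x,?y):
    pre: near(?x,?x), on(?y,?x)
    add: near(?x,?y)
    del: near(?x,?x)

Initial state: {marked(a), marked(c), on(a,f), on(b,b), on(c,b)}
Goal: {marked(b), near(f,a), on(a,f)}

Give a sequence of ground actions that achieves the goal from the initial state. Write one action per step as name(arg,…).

grab(a); flip(f,a); drop(b)

1. grab(a)  →  {marked(c), near(a,a), on(a,a), on(a,f), on(b,b), on(c,b)}
2. flip(f,a)  →  {marked(c), near(a,a), near(f,a), on(a,f), on(b,b), on(c,b)}
3. drop(b)  →  {marked(b), marked(c), near(a,a), near(f,a), on(a,f), on(b,b), on(c,b)}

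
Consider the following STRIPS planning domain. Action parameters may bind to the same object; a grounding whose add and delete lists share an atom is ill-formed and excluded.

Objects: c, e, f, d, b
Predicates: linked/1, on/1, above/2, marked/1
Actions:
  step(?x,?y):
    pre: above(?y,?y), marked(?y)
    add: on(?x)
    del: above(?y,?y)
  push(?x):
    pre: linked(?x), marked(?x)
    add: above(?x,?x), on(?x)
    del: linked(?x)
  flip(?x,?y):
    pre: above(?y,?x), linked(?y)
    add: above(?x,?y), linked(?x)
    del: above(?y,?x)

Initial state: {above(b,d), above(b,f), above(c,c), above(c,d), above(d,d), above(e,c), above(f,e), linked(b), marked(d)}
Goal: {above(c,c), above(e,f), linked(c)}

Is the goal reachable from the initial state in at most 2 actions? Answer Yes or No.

No

1. flip(f,b)  →  {above(b,d), above(c,c), above(c,d), above(d,d), above(e,c), above(f,b), above(f,e), linked(b), linked(f), marked(d)}
2. flip(e,f)  →  {above(b,d), above(c,c), above(c,d), above(d,d), above(e,c), above(e,f), above(f,b), linked(b), linked(e), linked(f), marked(d)}
3. flip(c,e)  →  {above(b,d), above(c,c), above(c,d), above(c,e), above(d,d), above(e,f), above(f,b), linked(b), linked(c), linked(e), linked(f), marked(d)}
optimal plan length = 3; 3 > 2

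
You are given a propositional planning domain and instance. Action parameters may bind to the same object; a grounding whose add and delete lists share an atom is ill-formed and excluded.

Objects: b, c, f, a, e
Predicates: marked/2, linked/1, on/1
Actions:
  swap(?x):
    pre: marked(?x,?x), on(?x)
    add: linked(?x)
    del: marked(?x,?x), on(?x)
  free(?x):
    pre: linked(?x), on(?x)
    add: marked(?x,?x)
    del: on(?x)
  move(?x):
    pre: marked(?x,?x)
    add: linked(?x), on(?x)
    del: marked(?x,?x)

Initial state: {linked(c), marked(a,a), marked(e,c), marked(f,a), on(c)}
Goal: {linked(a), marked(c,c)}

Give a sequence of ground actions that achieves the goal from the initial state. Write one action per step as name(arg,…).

1. free(c)  →  {linked(c), marked(a,a), marked(c,c), marked(e,c), marked(f,a)}
2. move(a)  →  {linked(a), linked(c), marked(c,c), marked(e,c), marked(f,a), on(a)}

free(c); move(a)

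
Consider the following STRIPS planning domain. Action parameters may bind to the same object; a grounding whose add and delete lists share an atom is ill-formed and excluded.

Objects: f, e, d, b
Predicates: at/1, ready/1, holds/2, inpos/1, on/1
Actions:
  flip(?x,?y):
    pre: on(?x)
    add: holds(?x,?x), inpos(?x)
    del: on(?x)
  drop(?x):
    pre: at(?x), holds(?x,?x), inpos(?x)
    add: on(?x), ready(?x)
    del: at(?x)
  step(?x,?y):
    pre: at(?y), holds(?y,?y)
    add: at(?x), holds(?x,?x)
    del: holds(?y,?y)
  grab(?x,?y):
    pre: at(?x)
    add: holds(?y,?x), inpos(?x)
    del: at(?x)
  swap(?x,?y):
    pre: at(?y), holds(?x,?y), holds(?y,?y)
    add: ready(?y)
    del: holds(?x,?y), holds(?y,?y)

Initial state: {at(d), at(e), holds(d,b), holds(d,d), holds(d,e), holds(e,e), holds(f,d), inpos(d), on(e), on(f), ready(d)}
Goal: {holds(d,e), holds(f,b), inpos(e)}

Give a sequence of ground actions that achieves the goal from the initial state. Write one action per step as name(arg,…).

flip(e,f); step(b,e); grab(b,f)

1. flip(e,f)  →  {at(d), at(e), holds(d,b), holds(d,d), holds(d,e), holds(e,e), holds(f,d), inpos(d), inpos(e), on(f), ready(d)}
2. step(b,e)  →  {at(b), at(d), at(e), holds(b,b), holds(d,b), holds(d,d), holds(d,e), holds(f,d), inpos(d), inpos(e), on(f), ready(d)}
3. grab(b,f)  →  {at(d), at(e), holds(b,b), holds(d,b), holds(d,d), holds(d,e), holds(f,b), holds(f,d), inpos(b), inpos(d), inpos(e), on(f), ready(d)}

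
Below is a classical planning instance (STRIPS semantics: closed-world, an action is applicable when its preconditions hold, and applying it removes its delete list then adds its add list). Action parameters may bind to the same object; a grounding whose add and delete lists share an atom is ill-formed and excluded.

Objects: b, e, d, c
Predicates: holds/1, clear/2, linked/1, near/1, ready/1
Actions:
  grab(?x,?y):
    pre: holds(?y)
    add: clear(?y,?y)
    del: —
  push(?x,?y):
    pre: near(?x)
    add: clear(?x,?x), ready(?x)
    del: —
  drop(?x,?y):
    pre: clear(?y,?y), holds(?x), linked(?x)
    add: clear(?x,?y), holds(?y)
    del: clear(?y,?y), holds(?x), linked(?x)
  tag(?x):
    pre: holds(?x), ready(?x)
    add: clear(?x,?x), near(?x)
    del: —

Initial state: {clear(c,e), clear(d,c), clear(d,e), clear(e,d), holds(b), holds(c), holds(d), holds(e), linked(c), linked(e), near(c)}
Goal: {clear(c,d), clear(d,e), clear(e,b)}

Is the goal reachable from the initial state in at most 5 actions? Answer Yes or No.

Yes

1. grab(b,b)  →  {clear(b,b), clear(c,e), clear(d,c), clear(d,e), clear(e,d), holds(b), holds(c), holds(d), holds(e), linked(c), linked(e), near(c)}
2. grab(b,d)  →  {clear(b,b), clear(c,e), clear(d,c), clear(d,d), clear(d,e), clear(e,d), holds(b), holds(c), holds(d), holds(e), linked(c), linked(e), near(c)}
3. drop(e,b)  →  {clear(c,e), clear(d,c), clear(d,d), clear(d,e), clear(e,b), clear(e,d), holds(b), holds(c), holds(d), linked(c), near(c)}
4. drop(c,d)  →  {clear(c,d), clear(c,e), clear(d,c), clear(d,e), clear(e,b), clear(e,d), holds(b), holds(d), near(c)}
optimal plan length = 4; 4 ≤ 5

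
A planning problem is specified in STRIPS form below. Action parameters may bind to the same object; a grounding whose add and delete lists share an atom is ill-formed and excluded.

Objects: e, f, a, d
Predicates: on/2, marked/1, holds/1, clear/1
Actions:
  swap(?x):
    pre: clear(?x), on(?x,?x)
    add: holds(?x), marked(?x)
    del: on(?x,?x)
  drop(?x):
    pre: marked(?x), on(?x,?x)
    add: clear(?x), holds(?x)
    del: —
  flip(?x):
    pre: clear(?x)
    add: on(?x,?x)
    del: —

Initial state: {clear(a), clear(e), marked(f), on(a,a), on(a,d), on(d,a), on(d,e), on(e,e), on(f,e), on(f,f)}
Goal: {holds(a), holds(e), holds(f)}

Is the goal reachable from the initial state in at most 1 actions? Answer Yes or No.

No

1. swap(e)  →  {clear(a), clear(e), holds(e), marked(e), marked(f), on(a,a), on(a,d), on(d,a), on(d,e), on(f,e), on(f,f)}
2. swap(a)  →  {clear(a), clear(e), holds(a), holds(e), marked(a), marked(e), marked(f), on(a,d), on(d,a), on(d,e), on(f,e), on(f,f)}
3. drop(f)  →  {clear(a), clear(e), clear(f), holds(a), holds(e), holds(f), marked(a), marked(e), marked(f), on(a,d), on(d,a), on(d,e), on(f,e), on(f,f)}
optimal plan length = 3; 3 > 1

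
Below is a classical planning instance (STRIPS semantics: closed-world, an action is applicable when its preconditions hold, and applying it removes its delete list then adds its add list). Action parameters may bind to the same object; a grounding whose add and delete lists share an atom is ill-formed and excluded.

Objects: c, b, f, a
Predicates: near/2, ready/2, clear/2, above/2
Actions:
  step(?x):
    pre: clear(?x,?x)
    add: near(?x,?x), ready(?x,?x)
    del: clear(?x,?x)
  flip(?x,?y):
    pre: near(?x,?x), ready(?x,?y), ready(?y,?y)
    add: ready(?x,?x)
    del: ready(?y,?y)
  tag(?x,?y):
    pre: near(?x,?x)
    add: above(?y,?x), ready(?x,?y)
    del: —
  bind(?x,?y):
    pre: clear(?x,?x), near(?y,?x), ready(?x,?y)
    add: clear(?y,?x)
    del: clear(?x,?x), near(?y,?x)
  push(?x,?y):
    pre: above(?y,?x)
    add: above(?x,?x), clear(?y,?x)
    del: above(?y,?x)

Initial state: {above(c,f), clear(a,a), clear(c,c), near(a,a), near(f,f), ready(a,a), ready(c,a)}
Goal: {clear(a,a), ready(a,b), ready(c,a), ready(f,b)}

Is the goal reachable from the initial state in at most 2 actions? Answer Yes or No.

1. tag(f,b)  →  {above(b,f), above(c,f), clear(a,a), clear(c,c), near(a,a), near(f,f), ready(a,a), ready(c,a), ready(f,b)}
2. tag(a,b)  →  {above(b,a), above(b,f), above(c,f), clear(a,a), clear(c,c), near(a,a), near(f,f), ready(a,a), ready(a,b), ready(c,a), ready(f,b)}
optimal plan length = 2; 2 ≤ 2

Yes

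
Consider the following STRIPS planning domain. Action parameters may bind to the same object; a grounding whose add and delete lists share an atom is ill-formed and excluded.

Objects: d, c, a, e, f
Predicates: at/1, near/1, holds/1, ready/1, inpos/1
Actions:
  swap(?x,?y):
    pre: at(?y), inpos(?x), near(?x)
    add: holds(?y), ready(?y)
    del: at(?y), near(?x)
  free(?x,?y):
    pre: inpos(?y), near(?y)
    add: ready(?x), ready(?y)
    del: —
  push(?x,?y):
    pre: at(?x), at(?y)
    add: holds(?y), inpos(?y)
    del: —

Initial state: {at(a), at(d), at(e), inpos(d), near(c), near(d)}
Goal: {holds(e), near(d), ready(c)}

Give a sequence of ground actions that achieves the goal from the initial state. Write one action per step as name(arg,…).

1. free(c,d)  →  {at(a), at(d), at(e), inpos(d), near(c), near(d), ready(c), ready(d)}
2. push(d,e)  →  {at(a), at(d), at(e), holds(e), inpos(d), inpos(e), near(c), near(d), ready(c), ready(d)}

free(c,d); push(d,e)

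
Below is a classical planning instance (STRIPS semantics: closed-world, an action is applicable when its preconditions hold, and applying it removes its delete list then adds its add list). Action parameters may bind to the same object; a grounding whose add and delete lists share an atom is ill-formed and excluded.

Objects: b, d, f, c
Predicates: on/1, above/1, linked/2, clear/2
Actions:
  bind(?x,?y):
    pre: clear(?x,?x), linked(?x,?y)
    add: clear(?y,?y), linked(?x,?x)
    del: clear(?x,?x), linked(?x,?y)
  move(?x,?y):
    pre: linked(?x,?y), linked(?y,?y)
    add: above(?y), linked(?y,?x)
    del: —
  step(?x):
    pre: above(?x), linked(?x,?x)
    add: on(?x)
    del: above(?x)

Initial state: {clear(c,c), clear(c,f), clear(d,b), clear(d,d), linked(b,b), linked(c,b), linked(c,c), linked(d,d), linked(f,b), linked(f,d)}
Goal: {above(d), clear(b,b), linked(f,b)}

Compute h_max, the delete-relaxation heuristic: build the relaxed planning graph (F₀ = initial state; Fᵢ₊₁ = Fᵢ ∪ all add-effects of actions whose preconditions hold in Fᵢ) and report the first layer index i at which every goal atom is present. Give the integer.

1

F0 = init (10 atoms)
F1 = F0 ∪ {above(b), above(c), above(d), clear(b,b), linked(b,c), linked(b,f), linked(d,f)}  (17 atoms)
goal ⊆ F1  ⇒  h_max = 1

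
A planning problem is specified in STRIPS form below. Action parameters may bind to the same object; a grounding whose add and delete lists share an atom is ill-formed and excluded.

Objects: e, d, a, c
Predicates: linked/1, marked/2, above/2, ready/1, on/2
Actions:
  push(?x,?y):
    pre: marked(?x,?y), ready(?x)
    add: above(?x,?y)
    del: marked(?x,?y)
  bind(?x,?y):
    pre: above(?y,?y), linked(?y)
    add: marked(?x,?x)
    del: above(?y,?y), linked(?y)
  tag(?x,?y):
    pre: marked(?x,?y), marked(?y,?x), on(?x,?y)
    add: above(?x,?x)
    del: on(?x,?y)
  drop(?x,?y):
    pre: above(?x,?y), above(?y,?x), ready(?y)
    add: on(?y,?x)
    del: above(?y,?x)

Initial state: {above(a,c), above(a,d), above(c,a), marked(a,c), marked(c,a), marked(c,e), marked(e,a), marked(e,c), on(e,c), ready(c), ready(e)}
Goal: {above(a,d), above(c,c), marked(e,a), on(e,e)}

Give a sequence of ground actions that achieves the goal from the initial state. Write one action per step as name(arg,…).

1. tag(e,c)  →  {above(a,c), above(a,d), above(c,a), above(e,e), marked(a,c), marked(c,a), marked(c,e), marked(e,a), marked(e,c), ready(c), ready(e)}
2. drop(e,e)  →  {above(a,c), above(a,d), above(c,a), marked(a,c), marked(c,a), marked(c,e), marked(e,a), marked(e,c), on(e,e), ready(c), ready(e)}
3. drop(a,c)  →  {above(a,c), above(a,d), marked(a,c), marked(c,a), marked(c,e), marked(e,a), marked(e,c), on(c,a), on(e,e), ready(c), ready(e)}
4. tag(c,a)  →  {above(a,c), above(a,d), above(c,c), marked(a,c), marked(c,a), marked(c,e), marked(e,a), marked(e,c), on(e,e), ready(c), ready(e)}

tag(e,c); drop(e,e); drop(a,c); tag(c,a)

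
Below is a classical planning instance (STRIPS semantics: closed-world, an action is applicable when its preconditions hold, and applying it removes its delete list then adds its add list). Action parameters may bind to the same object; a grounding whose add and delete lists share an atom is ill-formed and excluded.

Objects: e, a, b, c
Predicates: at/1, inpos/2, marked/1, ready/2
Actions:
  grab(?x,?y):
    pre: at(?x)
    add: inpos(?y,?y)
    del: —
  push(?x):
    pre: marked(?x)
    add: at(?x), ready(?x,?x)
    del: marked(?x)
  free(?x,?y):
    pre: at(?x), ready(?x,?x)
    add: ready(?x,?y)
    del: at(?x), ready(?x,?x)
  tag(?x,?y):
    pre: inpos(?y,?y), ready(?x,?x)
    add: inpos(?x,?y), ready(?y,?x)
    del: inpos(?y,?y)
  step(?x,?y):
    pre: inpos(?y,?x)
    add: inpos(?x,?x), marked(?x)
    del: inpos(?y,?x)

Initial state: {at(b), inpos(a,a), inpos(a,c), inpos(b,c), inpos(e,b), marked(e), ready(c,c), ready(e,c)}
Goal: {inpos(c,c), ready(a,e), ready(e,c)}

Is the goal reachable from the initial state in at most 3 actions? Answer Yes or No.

Yes

1. grab(b,c)  →  {at(b), inpos(a,a), inpos(a,c), inpos(b,c), inpos(c,c), inpos(e,b), marked(e), ready(c,c), ready(e,c)}
2. push(e)  →  {at(b), at(e), inpos(a,a), inpos(a,c), inpos(b,c), inpos(c,c), inpos(e,b), ready(c,c), ready(e,c), ready(e,e)}
3. tag(e,a)  →  {at(b), at(e), inpos(a,c), inpos(b,c), inpos(c,c), inpos(e,a), inpos(e,b), ready(a,e), ready(c,c), ready(e,c), ready(e,e)}
optimal plan length = 3; 3 ≤ 3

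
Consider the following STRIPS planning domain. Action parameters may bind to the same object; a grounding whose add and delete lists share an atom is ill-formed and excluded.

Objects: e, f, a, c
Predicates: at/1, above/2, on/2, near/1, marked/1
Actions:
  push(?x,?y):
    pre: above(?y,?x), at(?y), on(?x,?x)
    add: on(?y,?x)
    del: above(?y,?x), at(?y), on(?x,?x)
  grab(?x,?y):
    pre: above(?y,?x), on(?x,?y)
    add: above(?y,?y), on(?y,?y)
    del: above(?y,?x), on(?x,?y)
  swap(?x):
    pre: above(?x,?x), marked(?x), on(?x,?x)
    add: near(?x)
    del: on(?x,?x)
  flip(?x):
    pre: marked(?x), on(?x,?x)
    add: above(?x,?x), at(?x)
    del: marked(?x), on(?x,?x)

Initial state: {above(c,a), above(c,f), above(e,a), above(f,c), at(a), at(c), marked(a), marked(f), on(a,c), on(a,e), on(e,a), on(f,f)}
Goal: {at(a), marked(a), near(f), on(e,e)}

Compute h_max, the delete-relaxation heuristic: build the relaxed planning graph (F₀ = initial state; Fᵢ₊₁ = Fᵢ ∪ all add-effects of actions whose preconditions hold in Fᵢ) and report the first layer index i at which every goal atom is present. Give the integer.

F0 = init (12 atoms)
F1 = F0 ∪ {above(c,c), above(e,e), above(f,f), at(f), on(c,c), on(c,f), on(e,e)}  (19 atoms)
F2 = F1 ∪ {near(f), on(f,c)}  (21 atoms)
goal ⊆ F2  ⇒  h_max = 2

2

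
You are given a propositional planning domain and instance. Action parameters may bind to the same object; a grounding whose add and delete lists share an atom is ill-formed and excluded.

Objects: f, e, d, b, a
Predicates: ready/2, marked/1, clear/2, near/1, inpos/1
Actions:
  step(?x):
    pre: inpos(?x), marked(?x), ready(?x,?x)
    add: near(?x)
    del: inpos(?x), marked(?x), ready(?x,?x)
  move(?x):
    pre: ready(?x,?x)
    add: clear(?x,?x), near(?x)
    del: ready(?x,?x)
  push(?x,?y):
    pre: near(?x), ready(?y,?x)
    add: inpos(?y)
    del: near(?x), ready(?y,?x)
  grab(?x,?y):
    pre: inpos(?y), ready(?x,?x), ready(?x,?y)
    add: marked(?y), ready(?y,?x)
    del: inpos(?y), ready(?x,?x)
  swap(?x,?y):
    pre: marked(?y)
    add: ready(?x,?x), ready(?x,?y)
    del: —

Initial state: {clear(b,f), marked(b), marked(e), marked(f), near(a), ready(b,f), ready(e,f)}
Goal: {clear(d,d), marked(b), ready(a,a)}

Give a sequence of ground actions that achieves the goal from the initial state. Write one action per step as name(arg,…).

1. swap(d,f)  →  {clear(b,f), marked(b), marked(e), marked(f), near(a), ready(b,f), ready(d,d), ready(d,f), ready(e,f)}
2. move(d)  →  {clear(b,f), clear(d,d), marked(b), marked(e), marked(f), near(a), near(d), ready(b,f), ready(d,f), ready(e,f)}
3. swap(a,f)  →  {clear(b,f), clear(d,d), marked(b), marked(e), marked(f), near(a), near(d), ready(a,a), ready(a,f), ready(b,f), ready(d,f), ready(e,f)}

swap(d,f); move(d); swap(a,f)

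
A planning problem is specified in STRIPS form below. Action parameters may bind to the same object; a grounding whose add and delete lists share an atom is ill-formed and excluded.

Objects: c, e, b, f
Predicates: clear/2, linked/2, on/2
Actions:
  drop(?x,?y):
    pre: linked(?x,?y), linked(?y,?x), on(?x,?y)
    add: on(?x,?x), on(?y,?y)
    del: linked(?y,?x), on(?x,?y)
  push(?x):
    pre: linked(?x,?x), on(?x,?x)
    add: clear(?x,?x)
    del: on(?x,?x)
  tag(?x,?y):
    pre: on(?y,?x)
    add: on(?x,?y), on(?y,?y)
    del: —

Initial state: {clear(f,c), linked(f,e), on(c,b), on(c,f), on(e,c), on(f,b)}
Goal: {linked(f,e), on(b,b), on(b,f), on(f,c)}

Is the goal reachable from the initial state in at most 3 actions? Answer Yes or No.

Yes

1. tag(b,f)  →  {clear(f,c), linked(f,e), on(b,f), on(c,b), on(c,f), on(e,c), on(f,b), on(f,f)}
2. tag(f,c)  →  {clear(f,c), linked(f,e), on(b,f), on(c,b), on(c,c), on(c,f), on(e,c), on(f,b), on(f,c), on(f,f)}
3. tag(f,b)  →  {clear(f,c), linked(f,e), on(b,b), on(b,f), on(c,b), on(c,c), on(c,f), on(e,c), on(f,b), on(f,c), on(f,f)}
optimal plan length = 3; 3 ≤ 3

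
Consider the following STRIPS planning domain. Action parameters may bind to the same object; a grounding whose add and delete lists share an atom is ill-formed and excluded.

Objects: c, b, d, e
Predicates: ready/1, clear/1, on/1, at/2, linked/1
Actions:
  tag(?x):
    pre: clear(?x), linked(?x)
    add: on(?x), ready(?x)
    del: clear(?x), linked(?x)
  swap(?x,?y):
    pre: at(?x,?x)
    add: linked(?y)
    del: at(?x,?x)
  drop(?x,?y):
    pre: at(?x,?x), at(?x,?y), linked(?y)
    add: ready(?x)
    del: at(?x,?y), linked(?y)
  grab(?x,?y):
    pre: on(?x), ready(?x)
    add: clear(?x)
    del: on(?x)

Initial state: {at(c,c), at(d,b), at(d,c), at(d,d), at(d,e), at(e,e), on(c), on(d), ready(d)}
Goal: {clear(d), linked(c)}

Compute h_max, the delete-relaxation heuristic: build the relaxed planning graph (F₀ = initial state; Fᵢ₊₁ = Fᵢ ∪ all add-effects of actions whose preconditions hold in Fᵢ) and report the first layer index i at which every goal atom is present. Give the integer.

F0 = init (9 atoms)
F1 = F0 ∪ {clear(d), linked(b), linked(c), linked(d), linked(e)}  (14 atoms)
goal ⊆ F1  ⇒  h_max = 1

1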